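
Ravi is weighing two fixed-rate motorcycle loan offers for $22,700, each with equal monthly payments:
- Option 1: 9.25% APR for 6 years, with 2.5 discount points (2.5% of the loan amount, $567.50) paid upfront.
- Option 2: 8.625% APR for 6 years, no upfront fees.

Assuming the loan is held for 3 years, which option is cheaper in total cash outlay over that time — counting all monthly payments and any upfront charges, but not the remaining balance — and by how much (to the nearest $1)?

Option 2 by $821

Option 1: monthly rate = 9.25%/12 = 0.0077083; payment = 22,700 × 0.0077083 / (1 − (1+0.0077083)^−72) = $412.00.
Option 2: at 8.625% the monthly rate is 0.0071875, so the payment is 22,700 × 0.0071875 / (1 − 1.0071875^−72) = $404.97.
Over 36 months: Option 1 costs 36 × $412.00 + $567.50 = $15,399.50; Option 2 costs 36 × $404.97 = $14,578.92.
Option 2 is cheaper by $15,399.50 − $14,578.92 = $820.58.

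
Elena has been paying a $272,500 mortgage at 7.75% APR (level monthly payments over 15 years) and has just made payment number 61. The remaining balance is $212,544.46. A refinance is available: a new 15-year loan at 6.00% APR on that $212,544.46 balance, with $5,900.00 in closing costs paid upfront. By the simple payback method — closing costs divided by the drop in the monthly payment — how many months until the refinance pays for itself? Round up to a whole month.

8 months

Current payment = 272,500 × 7.75%/12 / (1 − (1+0.0064583)^−180) = $2,564.98.
Refinanced payment = 212,544.46 × 0.0050000 / (1 − (1+0.0050000)^−180) = $1,793.57.
Monthly savings = $2,564.98 − $1,793.57 = $771.41.
Break-even = $5,900.00 / $771.41 = 7.65 → 8 months.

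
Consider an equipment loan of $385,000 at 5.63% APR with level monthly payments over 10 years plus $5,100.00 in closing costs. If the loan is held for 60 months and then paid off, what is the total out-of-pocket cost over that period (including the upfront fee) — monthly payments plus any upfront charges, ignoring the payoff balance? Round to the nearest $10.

$257,290

At 5.63% the monthly rate is 0.0046917, so the payment is 385,000 × 0.0046917 / (1 − 1.0046917^−120) = $4,203.11.
Total outlay = 60 × $4,203.11 + $5,100.00 = $257,286.60.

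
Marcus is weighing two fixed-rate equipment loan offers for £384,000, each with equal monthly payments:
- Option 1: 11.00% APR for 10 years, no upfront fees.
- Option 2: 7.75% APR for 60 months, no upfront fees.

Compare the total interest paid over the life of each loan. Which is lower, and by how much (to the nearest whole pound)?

Option 2 by £170,336

Option 1: monthly rate = 11%/12 = 0.0091667; payment = 384,000 × 0.0091667 / (1 − (1+0.0091667)^−120) = £5,289.60.
Total interest on Option 1 = 120 × £5,289.60 − £384,000 = £250,752.00.
Option 2: at 7.75% the monthly rate is 0.0064583, so the payment is 384,000 × 0.0064583 / (1 − 1.0064583^−60) = £7,740.27.
Total interest on Option 2 = 60 × £7,740.27 − £384,000 = £80,416.20.
Option 2 is lower by £170,335.80.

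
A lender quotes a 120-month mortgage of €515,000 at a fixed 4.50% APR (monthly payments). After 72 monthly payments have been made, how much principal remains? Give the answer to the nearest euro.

With monthly rate i = 4.5%/12 = 0.0037500, the balance after k of n payments is P · [(1+i)^n − (1+i)^k] / [(1+i)^n − 1].
(1+0.0037500)^120 = 1.56699278 and (1+0.0037500)^72 = 1.30930310, so the balance is 515,000 × (1.56699278 − 1.30930310) / (1.56699278 − 1) = €234,059.74.

€234,060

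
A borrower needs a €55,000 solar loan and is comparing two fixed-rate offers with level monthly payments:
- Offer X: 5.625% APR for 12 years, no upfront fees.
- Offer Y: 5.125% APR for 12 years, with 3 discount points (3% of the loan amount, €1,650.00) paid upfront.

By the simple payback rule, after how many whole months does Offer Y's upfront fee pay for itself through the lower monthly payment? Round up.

Offer X: monthly rate = 5.625%/12 = 0.0046875; payment = 55,000 × 0.0046875 / (1 − (1+0.0046875)^−144) = €526.11.
Offer Y: at 5.125% the monthly rate is 0.0042708, so the payment is 55,000 × 0.0042708 / (1 − 1.0042708^−144) = €512.15.
Monthly savings = €526.11 − €512.15 = €13.96.
Break-even = €1,650.00 / €13.96 = 118.19 → 119 months.

119 months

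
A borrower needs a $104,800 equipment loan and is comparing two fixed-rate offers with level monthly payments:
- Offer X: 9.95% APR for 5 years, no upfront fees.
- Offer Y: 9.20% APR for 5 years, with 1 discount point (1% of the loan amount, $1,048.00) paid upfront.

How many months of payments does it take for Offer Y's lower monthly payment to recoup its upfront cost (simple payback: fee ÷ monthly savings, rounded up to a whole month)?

28 months

Offer X: at 9.95% the monthly rate is 0.0082917, so the payment is 104,800 × 0.0082917 / (1 − 1.0082917^−60) = $2,224.11.
Offer Y: monthly rate = 9.2%/12 = 0.0076667; payment = 104,800 × 0.0076667 / (1 − (1+0.0076667)^−60) = $2,185.66.
Monthly savings = $2,224.11 − $2,185.66 = $38.45.
Break-even = $1,048.00 / $38.45 = 27.26 → 28 months.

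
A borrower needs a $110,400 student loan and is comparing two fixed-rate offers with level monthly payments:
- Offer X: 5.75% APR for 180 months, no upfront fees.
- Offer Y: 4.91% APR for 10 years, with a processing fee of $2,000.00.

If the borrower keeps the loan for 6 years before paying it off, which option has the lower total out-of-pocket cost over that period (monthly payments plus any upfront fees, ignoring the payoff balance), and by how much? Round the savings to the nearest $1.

Offer X by $19,952

Offer X: at 5.75% the monthly rate is 0.0047917, so the payment is 110,400 × 0.0047917 / (1 − 1.0047917^−180) = $916.77.
Offer Y: monthly rate = 4.91%/12 = 0.0040917; payment = 110,400 × 0.0040917 / (1 − (1+0.0040917)^−120) = $1,166.11.
Over 72 months: Offer X costs 72 × $916.77 = $66,007.44; Offer Y costs 72 × $1,166.11 + $2,000.00 = $85,959.92.
Offer X is cheaper by $85,959.92 − $66,007.44 = $19,952.48.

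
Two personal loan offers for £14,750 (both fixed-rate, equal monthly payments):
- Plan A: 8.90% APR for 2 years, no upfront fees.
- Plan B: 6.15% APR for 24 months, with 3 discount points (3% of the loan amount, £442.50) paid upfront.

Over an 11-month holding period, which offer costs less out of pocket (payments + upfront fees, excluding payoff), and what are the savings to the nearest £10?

Plan A: at 8.90% the monthly rate is 0.0074167, so the payment is 14,750 × 0.0074167 / (1 − 1.0074167^−24) = £673.17.
Plan B: at 6.15% the monthly rate is 0.0051250, so the payment is 14,750 × 0.0051250 / (1 − 1.0051250^−24) = £654.73.
Over 11 months: Plan A costs 11 × £673.17 = £7,404.87; Plan B costs 11 × £654.73 + £442.50 = £7,644.53.
Plan A is cheaper by £7,644.53 − £7,404.87 = £239.66.

Plan A by £240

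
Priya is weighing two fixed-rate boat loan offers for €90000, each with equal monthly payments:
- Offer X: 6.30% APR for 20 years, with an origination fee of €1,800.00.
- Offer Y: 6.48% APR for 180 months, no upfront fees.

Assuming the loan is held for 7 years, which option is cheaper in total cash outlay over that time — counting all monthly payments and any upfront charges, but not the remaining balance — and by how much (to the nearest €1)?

Offer X by €8,494

Offer X: monthly rate = 6.3%/12 = 0.0052500; payment = 90,000 × 0.0052500 / (1 − (1+0.0052500)^−240) = €660.46.
Offer Y: at 6.48% the monthly rate is 0.0054000, so the payment is 90,000 × 0.0054000 / (1 − 1.0054000^−180) = €783.01.
Over 84 months: Offer X costs 84 × €660.46 + €1,800.00 = €57,278.64; Offer Y costs 84 × €783.01 = €65,772.84.
Offer X is cheaper by €65,772.84 − €57,278.64 = €8,494.20.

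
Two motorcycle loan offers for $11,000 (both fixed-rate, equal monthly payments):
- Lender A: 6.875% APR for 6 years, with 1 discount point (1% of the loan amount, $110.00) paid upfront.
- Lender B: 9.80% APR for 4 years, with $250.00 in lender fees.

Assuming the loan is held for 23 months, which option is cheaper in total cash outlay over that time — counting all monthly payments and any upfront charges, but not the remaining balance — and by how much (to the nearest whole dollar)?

Lender A: at 6.875% the monthly rate is 0.0057292, so the payment is 11,000 × 0.0057292 / (1 − 1.0057292^−72) = $186.88.
Lender B: monthly rate = 9.8%/12 = 0.0081667; payment = 11,000 × 0.0081667 / (1 − (1+0.0081667)^−48) = $277.93.
Over 23 months: Lender A costs 23 × $186.88 + $110.00 = $4,408.24; Lender B costs 23 × $277.93 + $250.00 = $6,642.39.
Lender A is cheaper by $6,642.39 − $4,408.24 = $2,234.15.

Lender A by $2,234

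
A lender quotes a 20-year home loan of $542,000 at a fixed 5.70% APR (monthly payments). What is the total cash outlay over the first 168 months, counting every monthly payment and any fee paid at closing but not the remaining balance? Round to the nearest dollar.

$636,693

At 5.70% the monthly rate is 0.0047500, so the payment is 542,000 × 0.0047500 / (1 − 1.0047500^−240) = $3,789.84.
Total outlay = 168 × $3,789.84 = $636,693.12.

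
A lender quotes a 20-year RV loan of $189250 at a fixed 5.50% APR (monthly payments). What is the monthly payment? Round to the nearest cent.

At 5.50% the monthly rate is 0.0045833, so the payment is 189,250 × 0.0045833 / (1 − 1.0045833^−240) = $1,301.83.

$1,301.83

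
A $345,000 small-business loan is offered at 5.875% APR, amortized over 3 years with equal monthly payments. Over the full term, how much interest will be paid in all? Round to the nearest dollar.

Monthly rate = 5.875%/12 = 0.0048958; payment = 345,000 × 0.0048958 / (1 − (1+0.0048958)^−36) = $10,476.04.
Total paid = 36 × $10,476.04 = $377,137.44; interest = $377,137.44 − $345,000 = $32,137.44.

$32,137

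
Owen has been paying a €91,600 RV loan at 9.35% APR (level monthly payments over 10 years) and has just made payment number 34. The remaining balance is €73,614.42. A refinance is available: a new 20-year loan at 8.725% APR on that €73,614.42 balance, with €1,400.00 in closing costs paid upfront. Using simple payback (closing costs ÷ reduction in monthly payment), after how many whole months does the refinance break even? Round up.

3 months

Current payment = 91,600 × 9.35%/12 / (1 − (1+0.0077917)^−120) = €1,177.77.
Refinanced payment = 73,614.42 × 0.0072708 / (1 − (1+0.0072708)^−240) = €649.36.
Monthly savings = €1,177.77 − €649.36 = €528.41.
Break-even = €1,400.00 / €528.41 = 2.65 → 3 months.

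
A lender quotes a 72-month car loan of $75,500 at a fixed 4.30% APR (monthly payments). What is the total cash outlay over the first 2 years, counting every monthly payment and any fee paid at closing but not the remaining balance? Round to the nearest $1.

$28,597

At 4.30% the monthly rate is 0.0035833, so the payment is 75,500 × 0.0035833 / (1 − 1.0035833^−72) = $1,191.56.
Total outlay = 24 × $1,191.56 = $28,597.44.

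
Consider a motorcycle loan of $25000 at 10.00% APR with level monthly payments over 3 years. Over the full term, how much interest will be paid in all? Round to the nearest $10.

$4,040

At 10.00% the monthly rate is 0.0083333, so the payment is 25,000 × 0.0083333 / (1 − 1.0083333^−36) = $806.68.
Total paid = 36 × $806.68 = $29,040.48; interest = $29,040.48 − $25,000 = $4,040.48.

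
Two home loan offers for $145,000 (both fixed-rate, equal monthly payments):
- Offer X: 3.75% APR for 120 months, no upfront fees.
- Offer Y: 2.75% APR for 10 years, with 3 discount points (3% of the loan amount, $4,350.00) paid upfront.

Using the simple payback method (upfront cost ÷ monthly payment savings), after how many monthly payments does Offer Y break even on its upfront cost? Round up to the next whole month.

65 months

Offer X: monthly rate = 3.75%/12 = 0.0031250; payment = 145,000 × 0.0031250 / (1 − (1+0.0031250)^−120) = $1,450.89.
Offer Y: at 2.75% the monthly rate is 0.0022917, so the payment is 145,000 × 0.0022917 / (1 − 1.0022917^−120) = $1,383.46.
Monthly savings = $1,450.89 − $1,383.46 = $67.43.
Break-even = $4,350.00 / $67.43 = 64.51 → 65 months.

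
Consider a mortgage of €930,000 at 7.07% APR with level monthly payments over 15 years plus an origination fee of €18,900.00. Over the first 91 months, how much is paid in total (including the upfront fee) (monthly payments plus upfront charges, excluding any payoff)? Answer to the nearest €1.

At 7.07% the monthly rate is 0.0058917, so the payment is 930,000 × 0.0058917 / (1 − 1.0058917^−180) = €8,395.54.
Total outlay = 91 × €8,395.54 + €18,900.00 = €782,894.14.

€782,894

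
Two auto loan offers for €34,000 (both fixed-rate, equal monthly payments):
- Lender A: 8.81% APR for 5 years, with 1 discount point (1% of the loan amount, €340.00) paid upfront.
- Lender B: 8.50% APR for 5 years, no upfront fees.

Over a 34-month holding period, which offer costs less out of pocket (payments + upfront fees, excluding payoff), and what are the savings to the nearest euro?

Lender A: at 8.81% the monthly rate is 0.0073417, so the payment is 34,000 × 0.0073417 / (1 − 1.0073417^−60) = €702.65.
Lender B: at 8.50% the monthly rate is 0.0070833, so the payment is 34,000 × 0.0070833 / (1 − 1.0070833^−60) = €697.56.
Over 34 months: Lender A costs 34 × €702.65 + €340.00 = €24,230.10; Lender B costs 34 × €697.56 = €23,717.04.
Lender B is cheaper by €24,230.10 − €23,717.04 = €513.06.

Lender B by €513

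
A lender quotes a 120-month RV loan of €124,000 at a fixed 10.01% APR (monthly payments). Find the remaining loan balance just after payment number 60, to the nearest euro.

€77,139

With monthly rate i = 10.01%/12 = 0.0083417, the balance after k of n payments is P · [(1+i)^n − (1+i)^k] / [(1+i)^n − 1].
(1+0.0083417)^120 = 2.70972748 and (1+0.0083417)^60 = 1.64612499, so the balance is 124,000 × (2.70972748 − 1.64612499) / (2.70972748 − 1) = €77,139.02.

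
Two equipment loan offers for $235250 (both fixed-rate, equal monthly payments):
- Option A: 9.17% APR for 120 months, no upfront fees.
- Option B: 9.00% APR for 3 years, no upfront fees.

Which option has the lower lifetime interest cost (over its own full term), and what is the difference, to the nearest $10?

Option B by $90,900

Option A: monthly rate = 9.17%/12 = 0.0076417; payment = 235,250 × 0.0076417 / (1 − (1+0.0076417)^−120) = $3,001.73.
Total interest on Option A = 120 × $3,001.73 − $235,250 = $124,957.60.
Option B: monthly rate = 9%/12 = 0.0075000; payment = 235,250 × 0.0075000 / (1 − (1+0.0075000)^−36) = $7,480.89.
Total interest on Option B = 36 × $7,480.89 − $235,250 = $34,062.04.
Option B is lower by $90,895.56.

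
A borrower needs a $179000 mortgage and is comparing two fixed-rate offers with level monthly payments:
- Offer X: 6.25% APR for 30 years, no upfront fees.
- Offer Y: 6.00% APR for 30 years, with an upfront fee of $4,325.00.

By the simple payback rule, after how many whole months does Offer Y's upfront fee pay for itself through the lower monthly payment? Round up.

Offer X: monthly rate = 6.25%/12 = 0.0052083; payment = 179,000 × 0.0052083 / (1 − (1+0.0052083)^−360) = $1,102.13.
Offer Y: at 6.00% the monthly rate is 0.0050000, so the payment is 179,000 × 0.0050000 / (1 − 1.0050000^−360) = $1,073.20.
Monthly savings = $1,102.13 − $1,073.20 = $28.93.
Break-even = $4,325.00 / $28.93 = 149.50 → 150 months.

150 months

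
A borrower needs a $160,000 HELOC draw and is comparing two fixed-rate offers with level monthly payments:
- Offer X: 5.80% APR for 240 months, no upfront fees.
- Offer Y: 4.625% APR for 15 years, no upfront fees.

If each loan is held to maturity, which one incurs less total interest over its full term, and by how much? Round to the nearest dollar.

Offer Y by $48,535

Offer X: at 5.80% the monthly rate is 0.0048333, so the payment is 160,000 × 0.0048333 / (1 − 1.0048333^−240) = $1,127.91.
Total interest on Offer X = 240 × $1,127.91 − $160,000 = $110,698.40.
Offer Y: monthly rate = 4.625%/12 = 0.0038542; payment = 160,000 × 0.0038542 / (1 − (1+0.0038542)^−180) = $1,234.24.
Total interest on Offer Y = 180 × $1,234.24 − $160,000 = $62,163.20.
Offer Y is lower by $48,535.20.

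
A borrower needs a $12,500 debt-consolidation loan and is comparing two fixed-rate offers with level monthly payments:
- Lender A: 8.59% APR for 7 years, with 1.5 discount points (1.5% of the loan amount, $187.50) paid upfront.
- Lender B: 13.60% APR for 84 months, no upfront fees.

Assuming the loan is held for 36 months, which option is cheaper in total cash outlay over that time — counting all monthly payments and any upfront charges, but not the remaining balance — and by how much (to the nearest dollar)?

Lender A by $1,000

Lender A: monthly rate = 8.59%/12 = 0.0071583; payment = 12,500 × 0.0071583 / (1 − (1+0.0071583)^−84) = $198.52.
Lender B: monthly rate = 13.6%/12 = 0.0113333; payment = 12,500 × 0.0113333 / (1 − (1+0.0113333)^−84) = $231.50.
Over 36 months: Lender A costs 36 × $198.52 + $187.50 = $7,334.22; Lender B costs 36 × $231.50 = $8,334.00.
Lender A is cheaper by $8,334.00 − $7,334.22 = $999.78.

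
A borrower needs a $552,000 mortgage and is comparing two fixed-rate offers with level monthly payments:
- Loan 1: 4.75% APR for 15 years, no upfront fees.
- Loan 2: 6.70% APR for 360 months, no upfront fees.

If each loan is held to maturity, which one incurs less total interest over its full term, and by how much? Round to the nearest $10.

Loan 1 by $509,440

Loan 1: at 4.75% the monthly rate is 0.0039583, so the payment is 552,000 × 0.0039583 / (1 − 1.0039583^−180) = $4,293.63.
Total interest on Loan 1 = 180 × $4,293.63 − $552,000 = $220,853.40.
Loan 2: monthly rate = 6.7%/12 = 0.0055833; payment = 552,000 × 0.0055833 / (1 − (1+0.0055833)^−360) = $3,561.93.
Total interest on Loan 2 = 360 × $3,561.93 − $552,000 = $730,294.80.
Loan 1 is lower by $509,441.40.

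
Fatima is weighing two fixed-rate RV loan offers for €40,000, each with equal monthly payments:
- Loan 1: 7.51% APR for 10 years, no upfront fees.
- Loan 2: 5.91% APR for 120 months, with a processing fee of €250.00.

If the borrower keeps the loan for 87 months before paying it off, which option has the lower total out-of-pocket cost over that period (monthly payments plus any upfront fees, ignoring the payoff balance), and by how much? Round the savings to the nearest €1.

Loan 2 by €2,598

Loan 1: monthly rate = 7.51%/12 = 0.0062583; payment = 40,000 × 0.0062583 / (1 − (1+0.0062583)^−120) = €475.02.
Loan 2: monthly rate = 5.91%/12 = 0.0049250; payment = 40,000 × 0.0049250 / (1 − (1+0.0049250)^−120) = €442.28.
Over 87 months: Loan 1 costs 87 × €475.02 = €41,326.74; Loan 2 costs 87 × €442.28 + €250.00 = €38,728.36.
Loan 2 is cheaper by €41,326.74 − €38,728.36 = €2,598.38.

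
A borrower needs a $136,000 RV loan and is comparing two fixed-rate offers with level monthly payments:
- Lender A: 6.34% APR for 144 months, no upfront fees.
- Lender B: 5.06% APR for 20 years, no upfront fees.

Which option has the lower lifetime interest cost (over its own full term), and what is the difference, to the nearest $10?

Lender A: monthly rate = 6.34%/12 = 0.0052833; payment = 136,000 × 0.0052833 / (1 − (1+0.0052833)^−144) = $1,351.21.
Total interest on Lender A = 144 × $1,351.21 − $136,000 = $58,574.24.
Lender B: monthly rate = 5.06%/12 = 0.0042167; payment = 136,000 × 0.0042167 / (1 − (1+0.0042167)^−240) = $902.05.
Total interest on Lender B = 240 × $902.05 − $136,000 = $80,492.00.
Lender A is lower by $21,917.76.

Lender A by $21,920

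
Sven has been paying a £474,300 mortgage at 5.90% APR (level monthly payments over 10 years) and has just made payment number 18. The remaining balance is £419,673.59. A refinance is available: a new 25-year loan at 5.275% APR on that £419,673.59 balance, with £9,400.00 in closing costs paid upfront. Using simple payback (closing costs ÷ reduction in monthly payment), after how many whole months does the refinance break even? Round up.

4 months

Current payment = 474,300 × 5.9%/12 / (1 − (1+0.0049167)^−120) = £5,241.92.
Refinanced payment = 419,673.59 × 0.0043958 / (1 − (1+0.0043958)^−300) = £2,521.08.
Monthly savings = £5,241.92 − £2,521.08 = £2,720.84.
Break-even = £9,400.00 / £2,720.84 = 3.45 → 4 months.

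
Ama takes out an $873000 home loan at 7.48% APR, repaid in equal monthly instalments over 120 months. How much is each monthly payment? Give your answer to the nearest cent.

Monthly rate = 7.48%/12 = 0.0062333; payment = 873,000 × 0.0062333 / (1 − (1+0.0062333)^−120) = $10,353.55.

$10,353.55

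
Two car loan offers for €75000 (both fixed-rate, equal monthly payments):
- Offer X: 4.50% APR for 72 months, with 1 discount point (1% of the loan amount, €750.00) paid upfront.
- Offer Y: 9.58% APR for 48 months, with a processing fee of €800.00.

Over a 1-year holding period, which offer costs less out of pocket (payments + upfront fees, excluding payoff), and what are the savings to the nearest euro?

Offer X by €8,409

Offer X: monthly rate = 4.5%/12 = 0.0037500; payment = 75,000 × 0.0037500 / (1 − (1+0.0037500)^−72) = €1,190.55.
Offer Y: at 9.58% the monthly rate is 0.0079833, so the payment is 75,000 × 0.0079833 / (1 − 1.0079833^−48) = €1,887.10.
Over 12 months: Offer X costs 12 × €1,190.55 + €750.00 = €15,036.60; Offer Y costs 12 × €1,887.10 + €800.00 = €23,445.20.
Offer X is cheaper by €23,445.20 − €15,036.60 = €8,408.60.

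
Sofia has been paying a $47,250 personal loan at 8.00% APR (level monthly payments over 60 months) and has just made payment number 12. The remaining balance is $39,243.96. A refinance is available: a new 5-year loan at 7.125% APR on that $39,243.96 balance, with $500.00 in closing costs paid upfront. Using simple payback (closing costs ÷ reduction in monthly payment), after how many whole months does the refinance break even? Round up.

3 months

Current payment = 47,250 × 8%/12 / (1 − (1+0.0066667)^−60) = $958.06.
Refinanced payment = 39,243.96 × 0.0059375 / (1 − (1+0.0059375)^−60) = $779.39.
Monthly savings = $958.06 − $779.39 = $178.67.
Break-even = $500.00 / $178.67 = 2.80 → 3 months.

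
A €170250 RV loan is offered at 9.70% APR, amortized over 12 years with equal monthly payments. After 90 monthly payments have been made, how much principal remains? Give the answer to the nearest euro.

With monthly rate i = 9.7%/12 = 0.0080833, the balance after k of n payments is P · [(1+i)^n − (1+i)^k] / [(1+i)^n − 1].
(1+0.0080833)^144 = 3.18776709 and (1+0.0080833)^90 = 2.06385468, so the balance is 170,250 × (3.18776709 − 2.06385468) / (3.18776709 − 1) = €87,461.82.

€87,462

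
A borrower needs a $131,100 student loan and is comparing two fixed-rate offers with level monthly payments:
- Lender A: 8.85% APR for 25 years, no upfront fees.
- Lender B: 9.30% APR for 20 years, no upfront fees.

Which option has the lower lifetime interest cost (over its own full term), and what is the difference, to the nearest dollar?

Lender A: at 8.85% the monthly rate is 0.0073750, so the payment is 131,100 × 0.0073750 / (1 − 1.0073750^−300) = $1,086.75.
Total interest on Lender A = 300 × $1,086.75 − $131,100 = $194,925.00.
Lender B: at 9.30% the monthly rate is 0.0077500, so the payment is 131,100 × 0.0077500 / (1 − 1.0077500^−240) = $1,204.95.
Total interest on Lender B = 240 × $1,204.95 − $131,100 = $158,088.00.
Lender B is lower by $36,837.00.

Lender B by $36,837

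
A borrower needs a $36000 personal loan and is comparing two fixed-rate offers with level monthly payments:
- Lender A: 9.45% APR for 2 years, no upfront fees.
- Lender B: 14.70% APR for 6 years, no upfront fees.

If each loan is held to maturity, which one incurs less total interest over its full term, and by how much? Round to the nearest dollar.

Lender A by $14,736

Lender A: monthly rate = 9.45%/12 = 0.0078750; payment = 36,000 × 0.0078750 / (1 − (1+0.0078750)^−24) = $1,652.09.
Total interest on Lender A = 24 × $1,652.09 − $36,000 = $3,650.16.
Lender B: at 14.70% the monthly rate is 0.0122500, so the payment is 36,000 × 0.0122500 / (1 − 1.0122500^−72) = $755.37.
Total interest on Lender B = 72 × $755.37 − $36,000 = $18,386.64.
Lender A is lower by $14,736.48.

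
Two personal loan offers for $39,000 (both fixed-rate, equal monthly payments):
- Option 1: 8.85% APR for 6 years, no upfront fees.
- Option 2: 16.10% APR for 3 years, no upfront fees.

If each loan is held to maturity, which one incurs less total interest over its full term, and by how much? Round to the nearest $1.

Option 1: monthly rate = 8.85%/12 = 0.0073750; payment = 39,000 × 0.0073750 / (1 − (1+0.0073750)^−72) = $700.10.
Total interest on Option 1 = 72 × $700.10 − $39,000 = $11,407.20.
Option 2: at 16.10% the monthly rate is 0.0134167, so the payment is 39,000 × 0.0134167 / (1 − 1.0134167^−36) = $1,373.05.
Total interest on Option 2 = 36 × $1,373.05 − $39,000 = $10,429.80.
Option 2 is lower by $977.40.

Option 2 by $977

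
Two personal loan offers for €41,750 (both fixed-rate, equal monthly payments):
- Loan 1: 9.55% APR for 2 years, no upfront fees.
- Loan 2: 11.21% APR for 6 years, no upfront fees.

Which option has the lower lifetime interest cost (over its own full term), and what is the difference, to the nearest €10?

Loan 1 by €11,510

Loan 1: monthly rate = 9.55%/12 = 0.0079583; payment = 41,750 × 0.0079583 / (1 − (1+0.0079583)^−24) = €1,917.89.
Total interest on Loan 1 = 24 × €1,917.89 − €41,750 = €4,279.36.
Loan 2: at 11.21% the monthly rate is 0.0093417, so the payment is 41,750 × 0.0093417 / (1 − 1.0093417^−72) = €799.17.
Total interest on Loan 2 = 72 × €799.17 − €41,750 = €15,790.24.
Loan 1 is lower by €11,510.88.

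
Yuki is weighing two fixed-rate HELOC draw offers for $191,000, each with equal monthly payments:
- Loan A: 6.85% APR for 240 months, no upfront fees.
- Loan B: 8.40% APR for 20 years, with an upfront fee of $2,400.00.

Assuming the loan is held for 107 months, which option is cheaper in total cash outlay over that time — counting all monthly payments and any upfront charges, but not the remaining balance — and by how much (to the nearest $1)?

Loan A by $21,853

Loan A: monthly rate = 6.85%/12 = 0.0057083; payment = 191,000 × 0.0057083 / (1 − (1+0.0057083)^−240) = $1,463.67.
Loan B: at 8.40% the monthly rate is 0.0070000, so the payment is 191,000 × 0.0070000 / (1 − 1.0070000^−240) = $1,645.47.
Over 107 months: Loan A costs 107 × $1,463.67 = $156,612.69; Loan B costs 107 × $1,645.47 + $2,400.00 = $178,465.29.
Loan A is cheaper by $178,465.29 − $156,612.69 = $21,852.60.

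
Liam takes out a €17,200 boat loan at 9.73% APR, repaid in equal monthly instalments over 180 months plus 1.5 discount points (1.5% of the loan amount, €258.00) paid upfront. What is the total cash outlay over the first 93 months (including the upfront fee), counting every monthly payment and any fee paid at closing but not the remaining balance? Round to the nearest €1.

Monthly rate = 9.73%/12 = 0.0081083; payment = 17,200 × 0.0081083 / (1 − (1+0.0081083)^−180) = €182.00.
Total outlay = 93 × €182.00 + €258.00 = €17,184.00.

€17,184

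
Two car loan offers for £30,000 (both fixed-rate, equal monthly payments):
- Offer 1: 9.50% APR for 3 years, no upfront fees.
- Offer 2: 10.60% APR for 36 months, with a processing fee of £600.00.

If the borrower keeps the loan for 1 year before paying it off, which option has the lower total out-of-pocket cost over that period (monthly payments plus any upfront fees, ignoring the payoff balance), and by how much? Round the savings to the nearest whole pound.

Offer 1 by £786

Offer 1: at 9.50% the monthly rate is 0.0079167, so the payment is 30,000 × 0.0079167 / (1 − 1.0079167^−36) = £960.99.
Offer 2: at 10.60% the monthly rate is 0.0088333, so the payment is 30,000 × 0.0088333 / (1 − 1.0088333^−36) = £976.49.
Over 12 months: Offer 1 costs 12 × £960.99 = £11,531.88; Offer 2 costs 12 × £976.49 + £600.00 = £12,317.88.
Offer 1 is cheaper by £12,317.88 − £11,531.88 = £786.00.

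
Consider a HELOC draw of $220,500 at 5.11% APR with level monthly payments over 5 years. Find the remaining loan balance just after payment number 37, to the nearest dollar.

$91,227

With monthly rate i = 5.11%/12 = 0.0042583, the balance after k of n payments is P · [(1+i)^n − (1+i)^k] / [(1+i)^n − 1].
(1+0.0042583)^60 = 1.29040683 and (1+0.0042583)^37 = 1.17025751, so the balance is 220,500 × (1.29040683 − 1.17025751) / (1.29040683 − 1) = $91,226.94.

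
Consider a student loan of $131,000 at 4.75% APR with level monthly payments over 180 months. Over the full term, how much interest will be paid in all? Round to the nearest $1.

$52,413

Monthly rate = 4.75%/12 = 0.0039583; payment = 131,000 × 0.0039583 / (1 − (1+0.0039583)^−180) = $1,018.96.
Total paid = 180 × $1,018.96 = $183,412.80; interest = $183,412.80 − $131,000 = $52,412.80.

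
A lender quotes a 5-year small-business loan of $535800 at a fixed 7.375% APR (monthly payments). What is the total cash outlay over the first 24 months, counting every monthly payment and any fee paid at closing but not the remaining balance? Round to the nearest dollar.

Monthly rate = 7.375%/12 = 0.0061458; payment = 535,800 × 0.0061458 / (1 − (1+0.0061458)^−60) = $10,704.53.
Total outlay = 24 × $10,704.53 = $256,908.72.

$256,909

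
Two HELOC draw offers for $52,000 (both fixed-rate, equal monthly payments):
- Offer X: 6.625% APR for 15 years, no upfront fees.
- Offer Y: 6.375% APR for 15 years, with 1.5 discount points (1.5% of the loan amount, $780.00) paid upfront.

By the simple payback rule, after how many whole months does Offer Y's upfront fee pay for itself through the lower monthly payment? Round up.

Offer X: at 6.625% the monthly rate is 0.0055208, so the payment is 52,000 × 0.0055208 / (1 − 1.0055208^−180) = $456.56.
Offer Y: monthly rate = 6.375%/12 = 0.0053125; payment = 52,000 × 0.0053125 / (1 − (1+0.0053125)^−180) = $449.41.
Monthly savings = $456.56 − $449.41 = $7.15.
Break-even = $780.00 / $7.15 = 109.09 → 110 months.

110 months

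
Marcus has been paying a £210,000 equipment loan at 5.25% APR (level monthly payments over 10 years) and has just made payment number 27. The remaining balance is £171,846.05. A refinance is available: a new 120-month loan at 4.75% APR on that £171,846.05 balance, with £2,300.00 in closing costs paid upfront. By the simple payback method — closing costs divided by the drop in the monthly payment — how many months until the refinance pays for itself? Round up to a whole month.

Current payment = 210,000 × 5.25%/12 / (1 − (1+0.0043750)^−120) = £2,253.13.
Refinanced payment = 171,846.05 × 0.0039583 / (1 − (1+0.0039583)^−120) = £1,801.77.
Monthly savings = £2,253.13 − £1,801.77 = £451.36.
Break-even = £2,300.00 / £451.36 = 5.10 → 6 months.

6 months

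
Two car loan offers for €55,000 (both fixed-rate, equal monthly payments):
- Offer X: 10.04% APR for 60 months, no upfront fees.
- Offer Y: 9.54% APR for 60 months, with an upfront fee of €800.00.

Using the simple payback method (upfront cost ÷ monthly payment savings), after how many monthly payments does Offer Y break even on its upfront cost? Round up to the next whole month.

Offer X: at 10.04% the monthly rate is 0.0083667, so the payment is 55,000 × 0.0083667 / (1 − 1.0083667^−60) = €1,169.67.
Offer Y: monthly rate = 9.54%/12 = 0.0079500; payment = 55,000 × 0.0079500 / (1 − (1+0.0079500)^−60) = €1,156.18.
Monthly savings = €1,169.67 − €1,156.18 = €13.49.
Break-even = €800.00 / €13.49 = 59.30 → 60 months.

60 months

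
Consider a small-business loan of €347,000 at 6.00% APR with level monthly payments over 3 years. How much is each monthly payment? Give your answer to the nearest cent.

At 6.00% the monthly rate is 0.0050000, so the payment is 347,000 × 0.0050000 / (1 − 1.0050000^−36) = €10,556.41.

€10,556.41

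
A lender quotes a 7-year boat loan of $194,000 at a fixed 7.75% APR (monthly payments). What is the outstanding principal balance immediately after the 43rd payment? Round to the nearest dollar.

$107,745

With monthly rate i = 7.75%/12 = 0.0064583, the balance after k of n payments is P · [(1+i)^n − (1+i)^k] / [(1+i)^n − 1].
(1+0.0064583)^84 = 1.71730411 and (1+0.0064583)^43 = 1.31892289, so the balance is 194,000 × (1.71730411 − 1.31892289) / (1.71730411 − 1) = $107,745.04.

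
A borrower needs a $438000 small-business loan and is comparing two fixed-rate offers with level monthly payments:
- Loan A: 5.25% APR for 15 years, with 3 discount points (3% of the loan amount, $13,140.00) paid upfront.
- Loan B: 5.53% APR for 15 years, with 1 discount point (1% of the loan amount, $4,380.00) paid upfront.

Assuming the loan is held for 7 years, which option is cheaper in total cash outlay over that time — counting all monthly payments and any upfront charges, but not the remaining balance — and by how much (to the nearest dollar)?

Loan B by $3,315

Loan A: monthly rate = 5.25%/12 = 0.0043750; payment = 438,000 × 0.0043750 / (1 − (1+0.0043750)^−180) = $3,520.98.
Loan B: monthly rate = 5.53%/12 = 0.0046083; payment = 438,000 × 0.0046083 / (1 − (1+0.0046083)^−180) = $3,585.80.
Over 84 months: Loan A costs 84 × $3,520.98 + $13,140.00 = $308,902.32; Loan B costs 84 × $3,585.80 + $4,380.00 = $305,587.20.
Loan B is cheaper by $308,902.32 − $305,587.20 = $3,315.12.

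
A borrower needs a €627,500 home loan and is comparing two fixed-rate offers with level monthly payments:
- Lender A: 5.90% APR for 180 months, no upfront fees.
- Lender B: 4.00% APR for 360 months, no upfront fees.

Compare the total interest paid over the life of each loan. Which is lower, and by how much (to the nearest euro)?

Lender A: at 5.90% the monthly rate is 0.0049167, so the payment is 627,500 × 0.0049167 / (1 − 1.0049167^−180) = €5,261.36.
Total interest on Lender A = 180 × €5,261.36 − €627,500 = €319,544.80.
Lender B: monthly rate = 4%/12 = 0.0033333; payment = 627,500 × 0.0033333 / (1 − (1+0.0033333)^−360) = €2,995.78.
Total interest on Lender B = 360 × €2,995.78 − €627,500 = €450,980.80.
Lender A is lower by €131,436.00.

Lender A by €131,436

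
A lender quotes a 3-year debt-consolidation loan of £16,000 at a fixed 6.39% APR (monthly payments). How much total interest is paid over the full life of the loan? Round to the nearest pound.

Monthly rate = 6.39%/12 = 0.0053250; payment = 16,000 × 0.0053250 / (1 − (1+0.0053250)^−36) = £489.58.
Total paid = 36 × £489.58 = £17,624.88; interest = £17,624.88 − £16,000 = £1,624.88.

£1,625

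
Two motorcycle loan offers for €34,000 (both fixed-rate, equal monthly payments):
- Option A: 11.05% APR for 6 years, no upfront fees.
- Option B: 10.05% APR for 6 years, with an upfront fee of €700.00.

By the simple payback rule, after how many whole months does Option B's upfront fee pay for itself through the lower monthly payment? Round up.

41 months

Option A: monthly rate = 11.05%/12 = 0.0092083; payment = 34,000 × 0.0092083 / (1 − (1+0.0092083)^−72) = €648.03.
Option B: at 10.05% the monthly rate is 0.0083750, so the payment is 34,000 × 0.0083750 / (1 − 1.0083750^−72) = €630.74.
Monthly savings = €648.03 − €630.74 = €17.29.
Break-even = €700.00 / €17.29 = 40.49 → 41 months.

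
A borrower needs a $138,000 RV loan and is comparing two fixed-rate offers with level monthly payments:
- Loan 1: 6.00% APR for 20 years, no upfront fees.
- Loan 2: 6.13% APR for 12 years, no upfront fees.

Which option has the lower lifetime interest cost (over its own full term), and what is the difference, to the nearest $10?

Loan 1: at 6.00% the monthly rate is 0.0050000, so the payment is 138,000 × 0.0050000 / (1 − 1.0050000^−240) = $988.67.
Total interest on Loan 1 = 240 × $988.67 − $138,000 = $99,280.80.
Loan 2: monthly rate = 6.13%/12 = 0.0051083; payment = 138,000 × 0.0051083 / (1 − (1+0.0051083)^−144) = $1,355.98.
Total interest on Loan 2 = 144 × $1,355.98 − $138,000 = $57,261.12.
Loan 2 is lower by $42,019.68.

Loan 2 by $42,020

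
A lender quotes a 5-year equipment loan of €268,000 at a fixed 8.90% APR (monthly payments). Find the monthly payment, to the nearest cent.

Monthly rate = 8.9%/12 = 0.0074167; payment = 268,000 × 0.0074167 / (1 − (1+0.0074167)^−60) = €5,550.24.

€5,550.24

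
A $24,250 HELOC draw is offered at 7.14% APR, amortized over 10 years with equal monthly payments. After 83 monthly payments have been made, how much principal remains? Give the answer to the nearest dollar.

$9,384

With monthly rate i = 7.14%/12 = 0.0059500, the balance after k of n payments is P · [(1+i)^n − (1+i)^k] / [(1+i)^n − 1].
(1+0.0059500)^120 = 2.03782740 and (1+0.0059500)^83 = 1.63621656, so the balance is 24,250 × (2.03782740 − 1.63621656) / (2.03782740 − 1) = $9,384.09.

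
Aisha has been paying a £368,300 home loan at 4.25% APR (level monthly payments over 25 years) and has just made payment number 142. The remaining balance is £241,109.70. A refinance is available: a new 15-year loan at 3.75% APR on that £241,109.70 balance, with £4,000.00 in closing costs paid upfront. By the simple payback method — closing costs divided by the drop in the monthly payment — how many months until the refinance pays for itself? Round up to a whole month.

Current payment = 368,300 × 4.25%/12 / (1 − (1+0.0035417)^−300) = £1,995.22.
Refinanced payment = 241,109.70 × 0.0031250 / (1 − (1+0.0031250)^−180) = £1,753.40.
Monthly savings = £1,995.22 − £1,753.40 = £241.82.
Break-even = £4,000.00 / £241.82 = 16.54 → 17 months.

17 months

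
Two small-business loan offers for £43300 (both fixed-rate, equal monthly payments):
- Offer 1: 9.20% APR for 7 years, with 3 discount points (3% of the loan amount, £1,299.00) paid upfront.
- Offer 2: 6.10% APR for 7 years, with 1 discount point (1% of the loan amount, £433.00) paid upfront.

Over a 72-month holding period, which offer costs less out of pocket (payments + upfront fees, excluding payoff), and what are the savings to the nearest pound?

Offer 2 by £5,649

Offer 1: monthly rate = 9.2%/12 = 0.0076667; payment = 43,300 × 0.0076667 / (1 − (1+0.0076667)^−84) = £701.06.
Offer 2: monthly rate = 6.1%/12 = 0.0050833; payment = 43,300 × 0.0050833 / (1 − (1+0.0050833)^−84) = £634.63.
Over 72 months: Offer 1 costs 72 × £701.06 + £1,299.00 = £51,775.32; Offer 2 costs 72 × £634.63 + £433.00 = £46,126.36.
Offer 2 is cheaper by £51,775.32 − £46,126.36 = £5,648.96.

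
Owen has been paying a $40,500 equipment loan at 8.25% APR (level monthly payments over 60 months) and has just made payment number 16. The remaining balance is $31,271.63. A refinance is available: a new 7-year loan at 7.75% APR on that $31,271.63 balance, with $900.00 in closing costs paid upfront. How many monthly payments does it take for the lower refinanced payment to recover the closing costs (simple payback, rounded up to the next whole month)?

Current payment = 40,500 × 8.25%/12 / (1 − (1+0.0068750)^−60) = $826.05.
Refinanced payment = 31,271.63 × 0.0064583 / (1 − (1+0.0064583)^−84) = $483.52.
Monthly savings = $826.05 − $483.52 = $342.53.
Break-even = $900.00 / $342.53 = 2.63 → 3 months.

3 months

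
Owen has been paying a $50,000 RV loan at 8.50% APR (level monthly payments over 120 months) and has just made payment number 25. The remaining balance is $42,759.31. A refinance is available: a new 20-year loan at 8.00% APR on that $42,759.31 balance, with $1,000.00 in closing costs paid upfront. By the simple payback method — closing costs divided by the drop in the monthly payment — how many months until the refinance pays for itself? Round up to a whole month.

Current payment = 50,000 × 8.5%/12 / (1 − (1+0.0070833)^−120) = $619.93.
Refinanced payment = 42,759.31 × 0.0066667 / (1 − (1+0.0066667)^−240) = $357.66.
Monthly savings = $619.93 − $357.66 = $262.27.
Break-even = $1,000.00 / $262.27 = 3.81 → 4 months.

4 months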